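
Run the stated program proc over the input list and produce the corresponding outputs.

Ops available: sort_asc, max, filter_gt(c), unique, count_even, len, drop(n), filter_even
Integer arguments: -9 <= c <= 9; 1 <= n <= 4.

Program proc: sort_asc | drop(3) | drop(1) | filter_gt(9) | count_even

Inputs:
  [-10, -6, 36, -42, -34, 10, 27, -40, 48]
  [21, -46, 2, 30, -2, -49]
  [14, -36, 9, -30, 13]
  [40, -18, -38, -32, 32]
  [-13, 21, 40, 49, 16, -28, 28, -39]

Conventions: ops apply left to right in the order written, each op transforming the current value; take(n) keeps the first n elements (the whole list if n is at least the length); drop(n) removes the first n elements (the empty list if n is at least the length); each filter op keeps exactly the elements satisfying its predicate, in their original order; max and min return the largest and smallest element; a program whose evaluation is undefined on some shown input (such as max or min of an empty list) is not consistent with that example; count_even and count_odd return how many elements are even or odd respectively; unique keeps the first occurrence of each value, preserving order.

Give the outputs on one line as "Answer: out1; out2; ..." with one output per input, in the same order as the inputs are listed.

Execution, op by op:
  [-10, -6, 36, -42, -34, 10, 27, -40, 48] -> [-42, -40, -34, -10, -6, 10, 27, 36, 48] -> [-10, -6, 10, 27, 36, 48] -> [-6, 10, 27, 36, 48] -> [10, 27, 36, 48] -> 3
  [21, -46, 2, 30, -2, -49] -> [-49, -46, -2, 2, 21, 30] -> [2, 21, 30] -> [21, 30] -> [21, 30] -> 1
  [14, -36, 9, -30, 13] -> [-36, -30, 9, 13, 14] -> [13, 14] -> [14] -> [14] -> 1
  [40, -18, -38, -32, 32] -> [-38, -32, -18, 32, 40] -> [32, 40] -> [40] -> [40] -> 1
  [-13, 21, 40, 49, 16, -28, 28, -39] -> [-39, -28, -13, 16, 21, 28, 40, 49] -> [16, 21, 28, 40, 49] -> [21, 28, 40, 49] -> [21, 28, 40, 49] -> 2

3; 1; 1; 1; 2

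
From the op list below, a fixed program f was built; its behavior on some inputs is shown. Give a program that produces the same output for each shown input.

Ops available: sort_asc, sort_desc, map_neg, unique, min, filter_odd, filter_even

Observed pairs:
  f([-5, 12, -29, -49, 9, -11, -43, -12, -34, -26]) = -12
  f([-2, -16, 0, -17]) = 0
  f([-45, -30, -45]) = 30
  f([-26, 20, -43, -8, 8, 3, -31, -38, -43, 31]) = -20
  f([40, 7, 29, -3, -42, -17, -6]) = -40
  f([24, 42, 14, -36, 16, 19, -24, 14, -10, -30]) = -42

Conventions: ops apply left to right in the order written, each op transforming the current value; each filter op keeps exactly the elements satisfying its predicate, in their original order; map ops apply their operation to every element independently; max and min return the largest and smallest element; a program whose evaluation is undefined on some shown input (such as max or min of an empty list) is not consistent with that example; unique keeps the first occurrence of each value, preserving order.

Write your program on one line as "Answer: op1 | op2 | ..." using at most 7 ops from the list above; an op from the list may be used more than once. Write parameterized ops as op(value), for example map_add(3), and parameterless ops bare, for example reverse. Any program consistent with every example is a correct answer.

map_neg | unique | sort_desc | sort_asc | filter_even | min

Check, running the answer program on each example:
  [-5, 12, -29, -49, 9, -11, -43, -12, -34, -26] -> [5, -12, 29, 49, -9, 11, 43, 12, 34, 26] -> [5, -12, 29, 49, -9, 11, 43, 12, 34, 26] -> [49, 43, 34, 29, 26, 12, 11, 5, -9, -12] -> [-12, -9, 5, 11, 12, 26, 29, 34, 43, 49] -> [-12, 12, 26, 34] -> -12
  [-2, -16, 0, -17] -> [2, 16, 0, 17] -> [2, 16, 0, 17] -> [17, 16, 2, 0] -> [0, 2, 16, 17] -> [0, 2, 16] -> 0
  [-45, -30, -45] -> [45, 30, 45] -> [45, 30] -> [45, 30] -> [30, 45] -> [30] -> 30
  [-26, 20, -43, -8, 8, 3, -31, -38, -43, 31] -> [26, -20, 43, 8, -8, -3, 31, 38, 43, -31] -> [26, -20, 43, 8, -8, -3, 31, 38, -31] -> [43, 38, 31, 26, 8, -3, -8, -20, -31] -> [-31, -20, -8, -3, 8, 26, 31, 38, 43] -> [-20, -8, 8, 26, 38] -> -20
  [40, 7, 29, -3, -42, -17, -6] -> [-40, -7, -29, 3, 42, 17, 6] -> [-40, -7, -29, 3, 42, 17, 6] -> [42, 17, 6, 3, -7, -29, -40] -> [-40, -29, -7, 3, 6, 17, 42] -> [-40, 6, 42] -> -40
  [24, 42, 14, -36, 16, 19, -24, 14, -10, -30] -> [-24, -42, -14, 36, -16, -19, 24, -14, 10, 30] -> [-24, -42, -14, 36, -16, -19, 24, 10, 30] -> [36, 30, 24, 10, -14, -16, -19, -24, -42] -> [-42, -24, -19, -16, -14, 10, 24, 30, 36] -> [-42, -24, -16, -14, 10, 24, 30, 36] -> -42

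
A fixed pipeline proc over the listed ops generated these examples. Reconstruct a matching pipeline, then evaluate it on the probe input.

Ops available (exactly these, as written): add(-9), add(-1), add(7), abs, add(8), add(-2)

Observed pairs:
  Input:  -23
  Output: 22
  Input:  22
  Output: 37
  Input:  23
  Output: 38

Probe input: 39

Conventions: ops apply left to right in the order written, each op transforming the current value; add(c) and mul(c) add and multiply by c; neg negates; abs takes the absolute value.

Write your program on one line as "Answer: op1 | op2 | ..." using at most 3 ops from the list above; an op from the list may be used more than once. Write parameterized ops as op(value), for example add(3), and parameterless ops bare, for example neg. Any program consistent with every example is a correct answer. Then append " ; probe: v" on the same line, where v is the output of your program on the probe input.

add(8) | abs | add(7) ; probe: 54

Check, running the answer program on each example:
  -23 -> -15 -> 15 -> 22
  22 -> 30 -> 30 -> 37
  23 -> 31 -> 31 -> 38
  probe: 39 -> 47 -> 47 -> 54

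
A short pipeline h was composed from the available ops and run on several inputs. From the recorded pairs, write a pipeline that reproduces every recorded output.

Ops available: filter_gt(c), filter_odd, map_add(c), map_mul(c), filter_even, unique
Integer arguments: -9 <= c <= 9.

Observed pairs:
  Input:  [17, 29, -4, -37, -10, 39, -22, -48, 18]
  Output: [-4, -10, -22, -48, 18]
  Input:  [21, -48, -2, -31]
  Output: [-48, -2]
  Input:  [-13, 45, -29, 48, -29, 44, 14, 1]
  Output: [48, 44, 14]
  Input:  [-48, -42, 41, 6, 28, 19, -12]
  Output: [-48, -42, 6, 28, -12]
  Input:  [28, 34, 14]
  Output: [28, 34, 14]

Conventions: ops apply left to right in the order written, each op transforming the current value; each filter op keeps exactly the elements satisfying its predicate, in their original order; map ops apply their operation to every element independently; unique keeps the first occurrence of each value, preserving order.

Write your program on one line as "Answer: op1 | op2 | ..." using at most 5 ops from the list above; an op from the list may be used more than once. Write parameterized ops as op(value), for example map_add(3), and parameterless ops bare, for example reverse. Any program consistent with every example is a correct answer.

map_add(3) | filter_odd | map_add(-7) | map_add(4)

Check, running the answer program on each example:
  [17, 29, -4, -37, -10, 39, -22, -48, 18] -> [20, 32, -1, -34, -7, 42, -19, -45, 21] -> [-1, -7, -19, -45, 21] -> [-8, -14, -26, -52, 14] -> [-4, -10, -22, -48, 18]
  [21, -48, -2, -31] -> [24, -45, 1, -28] -> [-45, 1] -> [-52, -6] -> [-48, -2]
  [-13, 45, -29, 48, -29, 44, 14, 1] -> [-10, 48, -26, 51, -26, 47, 17, 4] -> [51, 47, 17] -> [44, 40, 10] -> [48, 44, 14]
  [-48, -42, 41, 6, 28, 19, -12] -> [-45, -39, 44, 9, 31, 22, -9] -> [-45, -39, 9, 31, -9] -> [-52, -46, 2, 24, -16] -> [-48, -42, 6, 28, -12]
  [28, 34, 14] -> [31, 37, 17] -> [31, 37, 17] -> [24, 30, 10] -> [28, 34, 14]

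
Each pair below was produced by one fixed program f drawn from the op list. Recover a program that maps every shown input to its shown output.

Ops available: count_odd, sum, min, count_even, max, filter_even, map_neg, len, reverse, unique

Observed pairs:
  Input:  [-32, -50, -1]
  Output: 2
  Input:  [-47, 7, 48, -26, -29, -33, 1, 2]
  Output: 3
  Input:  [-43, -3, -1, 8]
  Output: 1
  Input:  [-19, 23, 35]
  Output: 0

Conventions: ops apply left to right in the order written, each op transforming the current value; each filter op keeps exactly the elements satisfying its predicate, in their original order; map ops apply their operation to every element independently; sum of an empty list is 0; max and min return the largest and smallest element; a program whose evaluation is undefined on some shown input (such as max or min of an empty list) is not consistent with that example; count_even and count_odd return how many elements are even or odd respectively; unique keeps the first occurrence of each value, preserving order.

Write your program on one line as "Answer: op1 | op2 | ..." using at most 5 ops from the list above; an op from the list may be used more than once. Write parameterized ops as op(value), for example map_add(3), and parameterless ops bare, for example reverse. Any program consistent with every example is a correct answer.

filter_even | reverse | map_neg | reverse | len

Check, running the answer program on each example:
  [-32, -50, -1] -> [-32, -50] -> [-50, -32] -> [50, 32] -> [32, 50] -> 2
  [-47, 7, 48, -26, -29, -33, 1, 2] -> [48, -26, 2] -> [2, -26, 48] -> [-2, 26, -48] -> [-48, 26, -2] -> 3
  [-43, -3, -1, 8] -> [8] -> [8] -> [-8] -> [-8] -> 1
  [-19, 23, 35] -> [] -> [] -> [] -> [] -> 0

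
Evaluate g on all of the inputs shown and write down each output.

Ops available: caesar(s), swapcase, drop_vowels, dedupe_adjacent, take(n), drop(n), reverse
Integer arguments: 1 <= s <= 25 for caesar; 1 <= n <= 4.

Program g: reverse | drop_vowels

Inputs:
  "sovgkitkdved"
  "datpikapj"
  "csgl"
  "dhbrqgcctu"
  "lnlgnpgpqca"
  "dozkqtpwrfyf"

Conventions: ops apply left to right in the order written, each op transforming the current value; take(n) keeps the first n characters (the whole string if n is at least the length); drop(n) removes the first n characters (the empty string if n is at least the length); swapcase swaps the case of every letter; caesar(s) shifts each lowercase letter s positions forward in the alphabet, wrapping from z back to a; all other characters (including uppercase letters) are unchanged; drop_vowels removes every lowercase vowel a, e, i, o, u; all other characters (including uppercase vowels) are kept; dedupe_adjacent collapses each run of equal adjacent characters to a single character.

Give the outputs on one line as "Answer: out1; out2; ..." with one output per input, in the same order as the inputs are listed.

"dvdktkgvs"; "jpkptd"; "lgsc"; "tccgqrbhd"; "cqpgpnglnl"; "fyfrwptqkzd"

Execution, op by op:
  "sovgkitkdved" -> "devdktikgvos" -> "dvdktkgvs"
  "datpikapj" -> "jpakiptad" -> "jpkptd"
  "csgl" -> "lgsc" -> "lgsc"
  "dhbrqgcctu" -> "utccgqrbhd" -> "tccgqrbhd"
  "lnlgnpgpqca" -> "acqpgpnglnl" -> "cqpgpnglnl"
  "dozkqtpwrfyf" -> "fyfrwptqkzod" -> "fyfrwptqkzd"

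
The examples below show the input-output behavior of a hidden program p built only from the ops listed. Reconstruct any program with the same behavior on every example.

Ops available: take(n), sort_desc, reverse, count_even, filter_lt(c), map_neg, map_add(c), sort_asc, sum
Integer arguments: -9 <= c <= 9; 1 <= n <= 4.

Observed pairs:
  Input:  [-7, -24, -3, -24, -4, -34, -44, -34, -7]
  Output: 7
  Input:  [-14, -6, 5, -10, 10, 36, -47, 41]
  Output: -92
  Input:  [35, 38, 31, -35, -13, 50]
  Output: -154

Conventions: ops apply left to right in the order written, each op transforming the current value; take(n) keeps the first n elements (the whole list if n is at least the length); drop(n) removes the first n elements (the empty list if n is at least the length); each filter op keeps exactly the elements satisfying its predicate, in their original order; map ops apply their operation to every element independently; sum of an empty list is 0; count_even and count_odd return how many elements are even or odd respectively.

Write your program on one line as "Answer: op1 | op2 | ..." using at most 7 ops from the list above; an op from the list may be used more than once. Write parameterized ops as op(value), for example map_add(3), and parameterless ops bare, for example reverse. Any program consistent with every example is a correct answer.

sort_asc | sort_desc | map_neg | filter_lt(6) | sort_desc | sum

Check, running the answer program on each example:
  [-7, -24, -3, -24, -4, -34, -44, -34, -7] -> [-44, -34, -34, -24, -24, -7, -7, -4, -3] -> [-3, -4, -7, -7, -24, -24, -34, -34, -44] -> [3, 4, 7, 7, 24, 24, 34, 34, 44] -> [3, 4] -> [4, 3] -> 7
  [-14, -6, 5, -10, 10, 36, -47, 41] -> [-47, -14, -10, -6, 5, 10, 36, 41] -> [41, 36, 10, 5, -6, -10, -14, -47] -> [-41, -36, -10, -5, 6, 10, 14, 47] -> [-41, -36, -10, -5] -> [-5, -10, -36, -41] -> -92
  [35, 38, 31, -35, -13, 50] -> [-35, -13, 31, 35, 38, 50] -> [50, 38, 35, 31, -13, -35] -> [-50, -38, -35, -31, 13, 35] -> [-50, -38, -35, -31] -> [-31, -35, -38, -50] -> -154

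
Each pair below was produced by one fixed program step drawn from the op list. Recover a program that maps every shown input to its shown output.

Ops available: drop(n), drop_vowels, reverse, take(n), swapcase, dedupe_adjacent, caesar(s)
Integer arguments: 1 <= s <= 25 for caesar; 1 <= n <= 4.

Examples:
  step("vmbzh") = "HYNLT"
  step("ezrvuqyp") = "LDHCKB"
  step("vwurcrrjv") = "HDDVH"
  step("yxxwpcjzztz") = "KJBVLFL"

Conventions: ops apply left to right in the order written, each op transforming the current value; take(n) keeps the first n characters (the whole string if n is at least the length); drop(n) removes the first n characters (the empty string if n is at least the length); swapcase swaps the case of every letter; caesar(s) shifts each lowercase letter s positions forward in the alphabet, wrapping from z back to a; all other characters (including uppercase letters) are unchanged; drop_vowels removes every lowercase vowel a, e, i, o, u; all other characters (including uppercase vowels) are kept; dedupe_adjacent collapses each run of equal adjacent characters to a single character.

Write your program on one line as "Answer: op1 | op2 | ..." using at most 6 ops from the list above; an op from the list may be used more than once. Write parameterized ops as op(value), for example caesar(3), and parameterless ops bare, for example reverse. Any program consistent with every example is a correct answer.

drop_vowels | caesar(20) | dedupe_adjacent | caesar(18) | drop_vowels | swapcase

Check, running the answer program on each example:
  "vmbzh" -> "vmbzh" -> "pgvtb" -> "pgvtb" -> "hynlt" -> "hynlt" -> "HYNLT"
  "ezrvuqyp" -> "zrvqyp" -> "tlpksj" -> "tlpksj" -> "ldhckb" -> "ldhckb" -> "LDHCKB"
  "vwurcrrjv" -> "vwrcrrjv" -> "pqlwlldp" -> "pqlwldp" -> "hidodvh" -> "hddvh" -> "HDDVH"
  "yxxwpcjzztz" -> "yxxwpcjzztz" -> "srrqjwdttnt" -> "srqjwdtnt" -> "kjibovlfl" -> "kjbvlfl" -> "KJBVLFL"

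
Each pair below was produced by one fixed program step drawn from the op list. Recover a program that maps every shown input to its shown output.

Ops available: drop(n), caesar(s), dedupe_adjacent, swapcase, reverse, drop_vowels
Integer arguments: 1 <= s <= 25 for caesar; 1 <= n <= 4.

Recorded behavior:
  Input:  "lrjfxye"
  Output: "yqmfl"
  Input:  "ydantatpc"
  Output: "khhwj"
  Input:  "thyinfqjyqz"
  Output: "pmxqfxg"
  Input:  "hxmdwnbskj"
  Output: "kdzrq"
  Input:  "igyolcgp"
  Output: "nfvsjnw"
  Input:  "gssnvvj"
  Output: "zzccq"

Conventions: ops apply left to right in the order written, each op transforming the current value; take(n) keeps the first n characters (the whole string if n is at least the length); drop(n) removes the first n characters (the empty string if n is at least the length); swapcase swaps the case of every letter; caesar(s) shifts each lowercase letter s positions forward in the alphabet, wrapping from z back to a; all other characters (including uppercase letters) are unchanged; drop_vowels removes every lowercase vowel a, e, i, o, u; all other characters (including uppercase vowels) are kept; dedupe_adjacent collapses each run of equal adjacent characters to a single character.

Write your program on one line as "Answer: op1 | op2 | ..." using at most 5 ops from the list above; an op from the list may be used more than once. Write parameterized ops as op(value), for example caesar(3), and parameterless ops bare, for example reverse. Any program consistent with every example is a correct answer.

caesar(7) | drop_vowels | swapcase | drop(1) | swapcase

Check, running the answer program on each example:
  "lrjfxye" -> "syqmefl" -> "syqmfl" -> "SYQMFL" -> "YQMFL" -> "yqmfl"
  "ydantatpc" -> "fkhuahawj" -> "fkhhwj" -> "FKHHWJ" -> "KHHWJ" -> "khhwj"
  "thyinfqjyqz" -> "aofpumxqfxg" -> "fpmxqfxg" -> "FPMXQFXG" -> "PMXQFXG" -> "pmxqfxg"
  "hxmdwnbskj" -> "oetkduizrq" -> "tkdzrq" -> "TKDZRQ" -> "KDZRQ" -> "kdzrq"
  "igyolcgp" -> "pnfvsjnw" -> "pnfvsjnw" -> "PNFVSJNW" -> "NFVSJNW" -> "nfvsjnw"
  "gssnvvj" -> "nzzuccq" -> "nzzccq" -> "NZZCCQ" -> "ZZCCQ" -> "zzccq"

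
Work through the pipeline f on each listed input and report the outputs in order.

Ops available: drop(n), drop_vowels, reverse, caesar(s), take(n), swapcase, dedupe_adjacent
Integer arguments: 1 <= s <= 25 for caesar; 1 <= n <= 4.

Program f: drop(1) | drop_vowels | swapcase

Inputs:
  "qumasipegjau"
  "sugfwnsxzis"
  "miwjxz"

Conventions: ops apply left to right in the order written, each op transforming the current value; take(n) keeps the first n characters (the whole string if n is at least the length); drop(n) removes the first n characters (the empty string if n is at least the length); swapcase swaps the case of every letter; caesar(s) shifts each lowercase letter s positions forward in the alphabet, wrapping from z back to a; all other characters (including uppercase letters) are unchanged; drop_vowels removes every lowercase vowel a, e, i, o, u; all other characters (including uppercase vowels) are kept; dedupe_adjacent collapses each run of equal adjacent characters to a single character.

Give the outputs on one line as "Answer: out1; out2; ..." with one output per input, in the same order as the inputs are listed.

"MSPGJ"; "GFWNSXZS"; "WJXZ"

Execution, op by op:
  "qumasipegjau" -> "umasipegjau" -> "mspgj" -> "MSPGJ"
  "sugfwnsxzis" -> "ugfwnsxzis" -> "gfwnsxzs" -> "GFWNSXZS"
  "miwjxz" -> "iwjxz" -> "wjxz" -> "WJXZ"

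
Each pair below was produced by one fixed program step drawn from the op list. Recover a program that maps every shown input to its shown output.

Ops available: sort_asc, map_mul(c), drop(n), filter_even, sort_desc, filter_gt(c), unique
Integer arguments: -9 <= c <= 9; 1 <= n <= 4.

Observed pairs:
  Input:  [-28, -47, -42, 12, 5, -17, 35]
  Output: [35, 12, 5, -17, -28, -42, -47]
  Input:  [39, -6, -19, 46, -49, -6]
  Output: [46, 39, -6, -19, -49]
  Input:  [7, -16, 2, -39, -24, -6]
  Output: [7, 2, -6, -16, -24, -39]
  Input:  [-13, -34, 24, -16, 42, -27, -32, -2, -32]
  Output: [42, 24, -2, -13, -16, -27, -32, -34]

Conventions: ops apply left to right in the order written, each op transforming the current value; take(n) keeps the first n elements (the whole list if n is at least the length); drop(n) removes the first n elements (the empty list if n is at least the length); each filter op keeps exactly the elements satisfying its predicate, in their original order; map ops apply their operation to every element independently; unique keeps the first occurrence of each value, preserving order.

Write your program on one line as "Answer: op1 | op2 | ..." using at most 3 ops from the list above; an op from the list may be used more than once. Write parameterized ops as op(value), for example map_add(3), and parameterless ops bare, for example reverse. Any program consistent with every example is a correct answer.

sort_asc | unique | sort_desc

Check, running the answer program on each example:
  [-28, -47, -42, 12, 5, -17, 35] -> [-47, -42, -28, -17, 5, 12, 35] -> [-47, -42, -28, -17, 5, 12, 35] -> [35, 12, 5, -17, -28, -42, -47]
  [39, -6, -19, 46, -49, -6] -> [-49, -19, -6, -6, 39, 46] -> [-49, -19, -6, 39, 46] -> [46, 39, -6, -19, -49]
  [7, -16, 2, -39, -24, -6] -> [-39, -24, -16, -6, 2, 7] -> [-39, -24, -16, -6, 2, 7] -> [7, 2, -6, -16, -24, -39]
  [-13, -34, 24, -16, 42, -27, -32, -2, -32] -> [-34, -32, -32, -27, -16, -13, -2, 24, 42] -> [-34, -32, -27, -16, -13, -2, 24, 42] -> [42, 24, -2, -13, -16, -27, -32, -34]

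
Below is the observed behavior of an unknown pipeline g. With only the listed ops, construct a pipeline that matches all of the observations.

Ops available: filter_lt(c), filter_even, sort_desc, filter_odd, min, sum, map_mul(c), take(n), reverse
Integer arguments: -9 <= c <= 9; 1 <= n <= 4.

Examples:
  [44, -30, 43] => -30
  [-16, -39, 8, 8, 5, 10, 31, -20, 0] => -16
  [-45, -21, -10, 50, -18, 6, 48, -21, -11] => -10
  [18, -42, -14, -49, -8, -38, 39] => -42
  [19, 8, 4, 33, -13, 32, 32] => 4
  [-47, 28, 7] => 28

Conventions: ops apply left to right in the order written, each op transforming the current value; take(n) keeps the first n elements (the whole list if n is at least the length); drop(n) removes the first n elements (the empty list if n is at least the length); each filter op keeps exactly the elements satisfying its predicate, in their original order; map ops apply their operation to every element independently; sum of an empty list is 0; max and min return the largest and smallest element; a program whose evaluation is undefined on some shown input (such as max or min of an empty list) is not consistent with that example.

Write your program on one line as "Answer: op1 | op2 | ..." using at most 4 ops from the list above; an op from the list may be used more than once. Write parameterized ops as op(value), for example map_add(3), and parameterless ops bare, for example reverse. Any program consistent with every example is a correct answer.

take(4) | filter_even | sort_desc | min

Check, running the answer program on each example:
  [44, -30, 43] -> [44, -30, 43] -> [44, -30] -> [44, -30] -> -30
  [-16, -39, 8, 8, 5, 10, 31, -20, 0] -> [-16, -39, 8, 8] -> [-16, 8, 8] -> [8, 8, -16] -> -16
  [-45, -21, -10, 50, -18, 6, 48, -21, -11] -> [-45, -21, -10, 50] -> [-10, 50] -> [50, -10] -> -10
  [18, -42, -14, -49, -8, -38, 39] -> [18, -42, -14, -49] -> [18, -42, -14] -> [18, -14, -42] -> -42
  [19, 8, 4, 33, -13, 32, 32] -> [19, 8, 4, 33] -> [8, 4] -> [8, 4] -> 4
  [-47, 28, 7] -> [-47, 28, 7] -> [28] -> [28] -> 28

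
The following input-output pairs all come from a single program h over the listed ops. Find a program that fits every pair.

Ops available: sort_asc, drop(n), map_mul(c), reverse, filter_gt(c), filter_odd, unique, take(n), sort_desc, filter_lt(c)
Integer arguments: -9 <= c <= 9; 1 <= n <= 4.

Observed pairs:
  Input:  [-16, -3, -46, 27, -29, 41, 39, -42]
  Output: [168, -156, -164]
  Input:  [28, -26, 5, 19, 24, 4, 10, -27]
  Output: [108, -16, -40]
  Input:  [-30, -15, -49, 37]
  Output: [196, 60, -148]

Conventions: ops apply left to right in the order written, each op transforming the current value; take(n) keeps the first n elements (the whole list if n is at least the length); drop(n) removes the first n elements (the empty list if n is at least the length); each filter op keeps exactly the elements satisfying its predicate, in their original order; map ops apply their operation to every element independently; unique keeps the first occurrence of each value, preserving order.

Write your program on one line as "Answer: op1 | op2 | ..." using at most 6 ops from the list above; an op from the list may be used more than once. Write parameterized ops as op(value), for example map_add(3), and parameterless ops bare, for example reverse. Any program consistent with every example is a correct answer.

map_mul(-4) | reverse | take(3) | sort_asc | reverse

Check, running the answer program on each example:
  [-16, -3, -46, 27, -29, 41, 39, -42] -> [64, 12, 184, -108, 116, -164, -156, 168] -> [168, -156, -164, 116, -108, 184, 12, 64] -> [168, -156, -164] -> [-164, -156, 168] -> [168, -156, -164]
  [28, -26, 5, 19, 24, 4, 10, -27] -> [-112, 104, -20, -76, -96, -16, -40, 108] -> [108, -40, -16, -96, -76, -20, 104, -112] -> [108, -40, -16] -> [-40, -16, 108] -> [108, -16, -40]
  [-30, -15, -49, 37] -> [120, 60, 196, -148] -> [-148, 196, 60, 120] -> [-148, 196, 60] -> [-148, 60, 196] -> [196, 60, -148]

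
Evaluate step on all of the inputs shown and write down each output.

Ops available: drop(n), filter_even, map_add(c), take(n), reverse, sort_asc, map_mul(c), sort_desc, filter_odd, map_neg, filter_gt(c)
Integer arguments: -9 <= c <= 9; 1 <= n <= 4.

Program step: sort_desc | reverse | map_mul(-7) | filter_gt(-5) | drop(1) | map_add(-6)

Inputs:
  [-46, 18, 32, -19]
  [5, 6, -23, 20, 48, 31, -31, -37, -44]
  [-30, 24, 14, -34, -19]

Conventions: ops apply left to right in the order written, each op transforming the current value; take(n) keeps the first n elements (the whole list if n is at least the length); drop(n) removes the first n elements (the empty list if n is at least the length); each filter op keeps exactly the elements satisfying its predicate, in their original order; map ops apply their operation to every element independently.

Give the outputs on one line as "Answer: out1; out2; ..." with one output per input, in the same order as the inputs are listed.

Execution, op by op:
  [-46, 18, 32, -19] -> [32, 18, -19, -46] -> [-46, -19, 18, 32] -> [322, 133, -126, -224] -> [322, 133] -> [133] -> [127]
  [5, 6, -23, 20, 48, 31, -31, -37, -44] -> [48, 31, 20, 6, 5, -23, -31, -37, -44] -> [-44, -37, -31, -23, 5, 6, 20, 31, 48] -> [308, 259, 217, 161, -35, -42, -140, -217, -336] -> [308, 259, 217, 161] -> [259, 217, 161] -> [253, 211, 155]
  [-30, 24, 14, -34, -19] -> [24, 14, -19, -30, -34] -> [-34, -30, -19, 14, 24] -> [238, 210, 133, -98, -168] -> [238, 210, 133] -> [210, 133] -> [204, 127]

[127]; [253, 211, 155]; [204, 127]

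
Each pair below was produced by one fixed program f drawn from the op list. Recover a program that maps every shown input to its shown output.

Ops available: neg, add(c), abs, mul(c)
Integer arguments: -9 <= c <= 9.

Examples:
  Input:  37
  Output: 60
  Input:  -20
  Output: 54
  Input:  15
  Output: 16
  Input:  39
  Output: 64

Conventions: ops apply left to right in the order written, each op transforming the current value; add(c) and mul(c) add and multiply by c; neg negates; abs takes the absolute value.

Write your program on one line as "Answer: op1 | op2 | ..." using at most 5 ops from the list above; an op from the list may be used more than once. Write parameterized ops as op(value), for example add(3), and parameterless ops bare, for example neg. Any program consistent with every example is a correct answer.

add(-7) | abs | mul(-2) | abs

Check, running the answer program on each example:
  37 -> 30 -> 30 -> -60 -> 60
  -20 -> -27 -> 27 -> -54 -> 54
  15 -> 8 -> 8 -> -16 -> 16
  39 -> 32 -> 32 -> -64 -> 64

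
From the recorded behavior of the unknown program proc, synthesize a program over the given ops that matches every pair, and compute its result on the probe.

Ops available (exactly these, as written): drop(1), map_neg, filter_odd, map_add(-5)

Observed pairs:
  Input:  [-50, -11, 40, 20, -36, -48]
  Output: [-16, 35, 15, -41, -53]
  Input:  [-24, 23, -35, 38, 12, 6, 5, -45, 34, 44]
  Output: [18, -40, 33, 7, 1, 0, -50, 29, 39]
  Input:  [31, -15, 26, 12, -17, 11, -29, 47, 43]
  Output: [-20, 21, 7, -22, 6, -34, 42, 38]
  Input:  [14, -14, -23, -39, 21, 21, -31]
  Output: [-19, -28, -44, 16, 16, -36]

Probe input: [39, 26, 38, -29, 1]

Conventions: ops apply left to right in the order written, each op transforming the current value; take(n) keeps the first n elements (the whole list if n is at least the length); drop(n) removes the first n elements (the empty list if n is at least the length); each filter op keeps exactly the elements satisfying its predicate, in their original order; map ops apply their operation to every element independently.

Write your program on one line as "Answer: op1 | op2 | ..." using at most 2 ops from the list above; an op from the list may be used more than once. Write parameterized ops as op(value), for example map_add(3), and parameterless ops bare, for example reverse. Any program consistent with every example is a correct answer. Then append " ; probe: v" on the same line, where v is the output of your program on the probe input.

map_add(-5) | drop(1) ; probe: [21, 33, -34, -4]

Check, running the answer program on each example:
  [-50, -11, 40, 20, -36, -48] -> [-55, -16, 35, 15, -41, -53] -> [-16, 35, 15, -41, -53]
  [-24, 23, -35, 38, 12, 6, 5, -45, 34, 44] -> [-29, 18, -40, 33, 7, 1, 0, -50, 29, 39] -> [18, -40, 33, 7, 1, 0, -50, 29, 39]
  [31, -15, 26, 12, -17, 11, -29, 47, 43] -> [26, -20, 21, 7, -22, 6, -34, 42, 38] -> [-20, 21, 7, -22, 6, -34, 42, 38]
  [14, -14, -23, -39, 21, 21, -31] -> [9, -19, -28, -44, 16, 16, -36] -> [-19, -28, -44, 16, 16, -36]
  probe: [39, 26, 38, -29, 1] -> [34, 21, 33, -34, -4] -> [21, 33, -34, -4]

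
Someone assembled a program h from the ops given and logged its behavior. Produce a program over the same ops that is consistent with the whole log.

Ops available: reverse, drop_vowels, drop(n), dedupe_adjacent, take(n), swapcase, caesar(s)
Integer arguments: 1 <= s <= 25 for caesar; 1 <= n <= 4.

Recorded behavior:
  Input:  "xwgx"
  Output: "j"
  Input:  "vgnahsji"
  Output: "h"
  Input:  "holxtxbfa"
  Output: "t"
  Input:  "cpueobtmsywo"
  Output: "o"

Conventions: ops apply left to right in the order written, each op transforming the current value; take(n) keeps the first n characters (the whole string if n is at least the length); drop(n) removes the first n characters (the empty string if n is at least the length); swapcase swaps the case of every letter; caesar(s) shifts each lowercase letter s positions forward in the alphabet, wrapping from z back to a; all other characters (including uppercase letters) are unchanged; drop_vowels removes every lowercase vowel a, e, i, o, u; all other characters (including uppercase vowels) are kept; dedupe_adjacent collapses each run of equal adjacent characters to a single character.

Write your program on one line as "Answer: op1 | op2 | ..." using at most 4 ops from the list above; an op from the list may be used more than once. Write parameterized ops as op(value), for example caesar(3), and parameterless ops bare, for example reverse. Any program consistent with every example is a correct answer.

caesar(2) | take(1) | caesar(10)

Check, running the answer program on each example:
  "xwgx" -> "zyiz" -> "z" -> "j"
  "vgnahsji" -> "xipcjulk" -> "x" -> "h"
  "holxtxbfa" -> "jqnzvzdhc" -> "j" -> "t"
  "cpueobtmsywo" -> "erwgqdvouayq" -> "e" -> "o"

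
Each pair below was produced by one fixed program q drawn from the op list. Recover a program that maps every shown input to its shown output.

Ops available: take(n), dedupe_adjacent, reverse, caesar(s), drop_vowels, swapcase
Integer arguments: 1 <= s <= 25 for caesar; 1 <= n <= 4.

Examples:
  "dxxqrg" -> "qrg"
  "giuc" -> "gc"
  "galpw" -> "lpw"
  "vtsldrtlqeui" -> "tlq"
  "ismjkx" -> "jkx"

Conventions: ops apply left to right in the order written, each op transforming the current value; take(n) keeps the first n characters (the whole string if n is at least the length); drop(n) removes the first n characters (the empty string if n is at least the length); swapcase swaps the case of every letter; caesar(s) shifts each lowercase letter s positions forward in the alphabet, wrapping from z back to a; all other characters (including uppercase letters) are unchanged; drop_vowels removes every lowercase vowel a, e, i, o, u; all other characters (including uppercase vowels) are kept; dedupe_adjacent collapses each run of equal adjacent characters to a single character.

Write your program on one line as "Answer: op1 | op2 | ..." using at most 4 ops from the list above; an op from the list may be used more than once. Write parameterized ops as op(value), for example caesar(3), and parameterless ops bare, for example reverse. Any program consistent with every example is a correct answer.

drop_vowels | reverse | take(3) | reverse

Check, running the answer program on each example:
  "dxxqrg" -> "dxxqrg" -> "grqxxd" -> "grq" -> "qrg"
  "giuc" -> "gc" -> "cg" -> "cg" -> "gc"
  "galpw" -> "glpw" -> "wplg" -> "wpl" -> "lpw"
  "vtsldrtlqeui" -> "vtsldrtlq" -> "qltrdlstv" -> "qlt" -> "tlq"
  "ismjkx" -> "smjkx" -> "xkjms" -> "xkj" -> "jkx"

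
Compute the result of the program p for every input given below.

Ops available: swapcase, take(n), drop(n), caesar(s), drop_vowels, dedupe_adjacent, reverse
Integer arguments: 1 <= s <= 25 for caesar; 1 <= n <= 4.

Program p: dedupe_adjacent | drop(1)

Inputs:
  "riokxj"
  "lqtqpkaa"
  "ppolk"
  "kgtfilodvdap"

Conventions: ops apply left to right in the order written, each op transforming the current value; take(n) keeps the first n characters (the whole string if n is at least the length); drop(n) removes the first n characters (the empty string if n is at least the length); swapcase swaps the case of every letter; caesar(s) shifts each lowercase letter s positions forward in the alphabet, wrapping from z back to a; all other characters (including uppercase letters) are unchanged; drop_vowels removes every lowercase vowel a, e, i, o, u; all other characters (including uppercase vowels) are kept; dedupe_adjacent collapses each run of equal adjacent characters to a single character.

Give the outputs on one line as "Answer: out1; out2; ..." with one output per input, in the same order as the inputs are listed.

"iokxj"; "qtqpka"; "olk"; "gtfilodvdap"

Execution, op by op:
  "riokxj" -> "riokxj" -> "iokxj"
  "lqtqpkaa" -> "lqtqpka" -> "qtqpka"
  "ppolk" -> "polk" -> "olk"
  "kgtfilodvdap" -> "kgtfilodvdap" -> "gtfilodvdap"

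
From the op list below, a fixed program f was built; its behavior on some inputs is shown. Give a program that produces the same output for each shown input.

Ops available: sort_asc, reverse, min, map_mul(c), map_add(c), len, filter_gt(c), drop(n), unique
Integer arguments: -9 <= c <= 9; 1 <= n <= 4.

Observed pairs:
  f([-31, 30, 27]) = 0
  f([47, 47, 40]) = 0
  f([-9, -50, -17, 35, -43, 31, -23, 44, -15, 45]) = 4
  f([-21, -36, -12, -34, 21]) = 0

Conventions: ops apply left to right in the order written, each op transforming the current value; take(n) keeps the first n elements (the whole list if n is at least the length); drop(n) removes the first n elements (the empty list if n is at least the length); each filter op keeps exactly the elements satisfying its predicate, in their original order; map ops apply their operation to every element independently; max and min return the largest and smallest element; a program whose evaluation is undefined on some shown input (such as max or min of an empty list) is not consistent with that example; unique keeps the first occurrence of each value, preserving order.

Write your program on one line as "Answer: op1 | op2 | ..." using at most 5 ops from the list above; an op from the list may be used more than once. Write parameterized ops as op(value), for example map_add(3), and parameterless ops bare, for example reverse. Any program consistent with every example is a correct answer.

map_add(7) | drop(4) | drop(2) | len

Check, running the answer program on each example:
  [-31, 30, 27] -> [-24, 37, 34] -> [] -> [] -> 0
  [47, 47, 40] -> [54, 54, 47] -> [] -> [] -> 0
  [-9, -50, -17, 35, -43, 31, -23, 44, -15, 45] -> [-2, -43, -10, 42, -36, 38, -16, 51, -8, 52] -> [-36, 38, -16, 51, -8, 52] -> [-16, 51, -8, 52] -> 4
  [-21, -36, -12, -34, 21] -> [-14, -29, -5, -27, 28] -> [28] -> [] -> 0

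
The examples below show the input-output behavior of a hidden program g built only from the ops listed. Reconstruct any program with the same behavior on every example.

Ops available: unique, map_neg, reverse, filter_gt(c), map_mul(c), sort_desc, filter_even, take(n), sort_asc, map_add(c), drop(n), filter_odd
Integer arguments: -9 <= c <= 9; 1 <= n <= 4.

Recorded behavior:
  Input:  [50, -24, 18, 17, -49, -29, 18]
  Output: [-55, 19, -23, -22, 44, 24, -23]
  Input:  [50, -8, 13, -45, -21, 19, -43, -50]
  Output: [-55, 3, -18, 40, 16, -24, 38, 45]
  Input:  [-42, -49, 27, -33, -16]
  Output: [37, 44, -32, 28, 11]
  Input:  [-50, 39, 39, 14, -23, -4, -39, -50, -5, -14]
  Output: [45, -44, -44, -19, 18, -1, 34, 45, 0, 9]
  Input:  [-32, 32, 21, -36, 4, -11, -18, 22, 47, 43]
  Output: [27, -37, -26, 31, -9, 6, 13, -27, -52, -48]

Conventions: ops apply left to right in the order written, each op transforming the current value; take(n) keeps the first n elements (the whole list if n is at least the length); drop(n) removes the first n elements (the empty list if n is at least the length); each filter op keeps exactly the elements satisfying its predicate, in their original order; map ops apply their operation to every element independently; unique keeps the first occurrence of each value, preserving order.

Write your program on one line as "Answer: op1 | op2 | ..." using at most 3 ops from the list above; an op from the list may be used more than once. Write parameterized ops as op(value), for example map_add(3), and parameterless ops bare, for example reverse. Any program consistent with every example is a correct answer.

map_neg | map_add(-5)

Check, running the answer program on each example:
  [50, -24, 18, 17, -49, -29, 18] -> [-50, 24, -18, -17, 49, 29, -18] -> [-55, 19, -23, -22, 44, 24, -23]
  [50, -8, 13, -45, -21, 19, -43, -50] -> [-50, 8, -13, 45, 21, -19, 43, 50] -> [-55, 3, -18, 40, 16, -24, 38, 45]
  [-42, -49, 27, -33, -16] -> [42, 49, -27, 33, 16] -> [37, 44, -32, 28, 11]
  [-50, 39, 39, 14, -23, -4, -39, -50, -5, -14] -> [50, -39, -39, -14, 23, 4, 39, 50, 5, 14] -> [45, -44, -44, -19, 18, -1, 34, 45, 0, 9]
  [-32, 32, 21, -36, 4, -11, -18, 22, 47, 43] -> [32, -32, -21, 36, -4, 11, 18, -22, -47, -43] -> [27, -37, -26, 31, -9, 6, 13, -27, -52, -48]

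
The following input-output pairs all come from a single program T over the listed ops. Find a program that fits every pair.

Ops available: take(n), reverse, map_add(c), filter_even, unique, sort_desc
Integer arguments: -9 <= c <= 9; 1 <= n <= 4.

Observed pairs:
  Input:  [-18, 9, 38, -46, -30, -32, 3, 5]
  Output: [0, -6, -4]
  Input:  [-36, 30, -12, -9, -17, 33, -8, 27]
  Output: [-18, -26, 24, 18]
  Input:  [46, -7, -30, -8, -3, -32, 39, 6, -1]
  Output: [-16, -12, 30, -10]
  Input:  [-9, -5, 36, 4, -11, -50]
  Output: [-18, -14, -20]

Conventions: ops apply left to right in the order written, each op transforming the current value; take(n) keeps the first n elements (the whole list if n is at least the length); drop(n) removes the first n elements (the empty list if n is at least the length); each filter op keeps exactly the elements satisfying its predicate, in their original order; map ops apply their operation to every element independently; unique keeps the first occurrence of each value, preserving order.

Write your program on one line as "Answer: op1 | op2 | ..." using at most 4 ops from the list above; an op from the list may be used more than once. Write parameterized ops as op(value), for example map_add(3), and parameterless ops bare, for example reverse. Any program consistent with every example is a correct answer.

reverse | map_add(-9) | reverse | filter_even

Check, running the answer program on each example:
  [-18, 9, 38, -46, -30, -32, 3, 5] -> [5, 3, -32, -30, -46, 38, 9, -18] -> [-4, -6, -41, -39, -55, 29, 0, -27] -> [-27, 0, 29, -55, -39, -41, -6, -4] -> [0, -6, -4]
  [-36, 30, -12, -9, -17, 33, -8, 27] -> [27, -8, 33, -17, -9, -12, 30, -36] -> [18, -17, 24, -26, -18, -21, 21, -45] -> [-45, 21, -21, -18, -26, 24, -17, 18] -> [-18, -26, 24, 18]
  [46, -7, -30, -8, -3, -32, 39, 6, -1] -> [-1, 6, 39, -32, -3, -8, -30, -7, 46] -> [-10, -3, 30, -41, -12, -17, -39, -16, 37] -> [37, -16, -39, -17, -12, -41, 30, -3, -10] -> [-16, -12, 30, -10]
  [-9, -5, 36, 4, -11, -50] -> [-50, -11, 4, 36, -5, -9] -> [-59, -20, -5, 27, -14, -18] -> [-18, -14, 27, -5, -20, -59] -> [-18, -14, -20]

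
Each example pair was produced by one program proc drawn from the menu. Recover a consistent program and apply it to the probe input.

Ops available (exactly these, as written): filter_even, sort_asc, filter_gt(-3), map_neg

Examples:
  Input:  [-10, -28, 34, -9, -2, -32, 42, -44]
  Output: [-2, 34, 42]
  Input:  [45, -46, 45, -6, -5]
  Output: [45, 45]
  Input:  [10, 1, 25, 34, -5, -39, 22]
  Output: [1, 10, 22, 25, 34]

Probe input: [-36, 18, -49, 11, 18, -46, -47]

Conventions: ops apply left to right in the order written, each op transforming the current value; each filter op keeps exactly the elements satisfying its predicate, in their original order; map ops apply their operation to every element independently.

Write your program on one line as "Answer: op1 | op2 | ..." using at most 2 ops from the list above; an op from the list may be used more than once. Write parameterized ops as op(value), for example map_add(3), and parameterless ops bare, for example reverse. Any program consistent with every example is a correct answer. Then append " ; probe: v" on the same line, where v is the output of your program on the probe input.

sort_asc | filter_gt(-3) ; probe: [11, 18, 18]

Check, running the answer program on each example:
  [-10, -28, 34, -9, -2, -32, 42, -44] -> [-44, -32, -28, -10, -9, -2, 34, 42] -> [-2, 34, 42]
  [45, -46, 45, -6, -5] -> [-46, -6, -5, 45, 45] -> [45, 45]
  [10, 1, 25, 34, -5, -39, 22] -> [-39, -5, 1, 10, 22, 25, 34] -> [1, 10, 22, 25, 34]
  probe: [-36, 18, -49, 11, 18, -46, -47] -> [-49, -47, -46, -36, 11, 18, 18] -> [11, 18, 18]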